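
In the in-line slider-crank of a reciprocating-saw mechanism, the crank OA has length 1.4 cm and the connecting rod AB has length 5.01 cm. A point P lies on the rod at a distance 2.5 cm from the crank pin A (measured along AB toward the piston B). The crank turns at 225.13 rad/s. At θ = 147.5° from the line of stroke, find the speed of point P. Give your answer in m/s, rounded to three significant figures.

ω = 225.1 rad/s.  Crank-pin speed |V_A| = rω = 3.1518 m/s, perpendicular to OA.
Rod angle: sinφ = −(r/L) sinθ ⇒ φ = -8.635°; ω_rod = −rω cosθ/√(L²−r²sin²θ) = +53.667 rad/s.
V_P = V_A + ω_rod × AP, with AP = 0.025 m along the rod.
Components: V_Px = −rω sinθ − a·ω_rod·sinφ = -1.492 m/s;  V_Py = rω cosθ + a·ω_rod·cosφ = -1.3318 m/s.
|V_P| = √(V_Px² + V_Py²) = 1.9999 m/s.

2.00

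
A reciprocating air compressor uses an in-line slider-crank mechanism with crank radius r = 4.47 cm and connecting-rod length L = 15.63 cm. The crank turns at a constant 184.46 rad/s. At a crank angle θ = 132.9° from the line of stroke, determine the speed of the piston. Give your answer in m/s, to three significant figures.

ω = 184.5 rad/s
For an in-line slider-crank, x = r cosθ + √(L² − r² sin²θ), so v = −rω sinθ·[1 + r cosθ/√(L² − r² sin²θ)].
With r = 0.0447 m, L = 0.1563 m, θ = 132.9°: √(L² − r² sin²θ) = 0.15283 m.
v = −0.0447·184.5·0.73254·[1 + 0.0447·-0.68072/0.15283] = -4.8375 m/s.
|v| = 4.8375 m/s.

4.84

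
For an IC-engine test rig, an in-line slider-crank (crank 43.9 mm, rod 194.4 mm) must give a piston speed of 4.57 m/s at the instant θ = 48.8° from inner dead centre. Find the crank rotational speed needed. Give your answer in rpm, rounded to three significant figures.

For an in-line slider-crank, |v_piston| = rω|sinθ|·[1 + r cosθ/√(L² − r² sin²θ)].
With r = 0.0439 m, L = 0.1944 m, θ = 48.8°: the bracketed kinematic factor |dx/dθ| = 0.038017 m.
ω = v/|dx/dθ| = 4.57/0.038017 = 120.21 rad/s.
N = 60ω/(2π) = 1147.9 rpm.

1150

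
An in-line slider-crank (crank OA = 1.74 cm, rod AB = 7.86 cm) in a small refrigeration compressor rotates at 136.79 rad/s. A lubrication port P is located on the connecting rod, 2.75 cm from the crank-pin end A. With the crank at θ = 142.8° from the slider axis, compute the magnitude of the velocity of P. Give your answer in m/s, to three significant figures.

ω = 136.8 rad/s.  Crank-pin speed |V_A| = rω = 2.3801 m/s, perpendicular to OA.
Rod angle: sinφ = −(r/L) sinθ ⇒ φ = -7.692°; ω_rod = −rω cosθ/√(L²−r²sin²θ) = +24.339 rad/s.
V_P = V_A + ω_rod × AP, with AP = 0.0275 m along the rod.
Components: V_Px = −rω sinθ − a·ω_rod·sinφ = -1.3494 m/s;  V_Py = rω cosθ + a·ω_rod·cosφ = -1.2325 m/s.
|V_P| = √(V_Px² + V_Py²) = 1.8276 m/s.

1.83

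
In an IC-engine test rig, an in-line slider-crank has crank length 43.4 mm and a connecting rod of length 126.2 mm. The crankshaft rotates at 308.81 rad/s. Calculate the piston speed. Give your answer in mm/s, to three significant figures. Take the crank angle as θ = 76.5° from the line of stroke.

ω = 308.8 rad/s
For an in-line slider-crank, x = r cosθ + √(L² − r² sin²θ), so v = −rω sinθ·[1 + r cosθ/√(L² − r² sin²θ)].
With r = 0.0434 m, L = 0.1262 m, θ = 76.5°: √(L² − r² sin²θ) = 0.11893 m.
v = −0.0434·308.8·0.97237·[1 + 0.0434·0.23345/0.11893] = -14.142 m/s.
|v| = 14.142 m/s = 14142 mm/s.

14100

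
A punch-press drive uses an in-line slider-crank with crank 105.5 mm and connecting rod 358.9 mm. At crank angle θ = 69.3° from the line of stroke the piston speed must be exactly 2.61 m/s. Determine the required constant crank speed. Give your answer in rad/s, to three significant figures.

For an in-line slider-crank, |v_piston| = rω|sinθ|·[1 + r cosθ/√(L² − r² sin²θ)].
With r = 0.1055 m, L = 0.3589 m, θ = 69.3°: the bracketed kinematic factor |dx/dθ| = 0.10935 m.
ω = v/|dx/dθ| = 2.61/0.10935 = 23.867 rad/s.

23.9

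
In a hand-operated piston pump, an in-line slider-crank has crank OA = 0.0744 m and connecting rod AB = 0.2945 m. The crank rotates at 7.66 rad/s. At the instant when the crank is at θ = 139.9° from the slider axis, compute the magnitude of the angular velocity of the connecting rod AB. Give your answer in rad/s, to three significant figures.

ω = 7.66 rad/s
The rod makes angle φ with the slider axis where L sinφ = r sinθ; differentiating, L cosφ·φ̇ = r ω cosθ.
L cosφ = √(L² − r² sin²θ) = 0.29057 m.
|ω_rod| = r ω |cosθ| / √(L² − r² sin²θ) = 0.0744·7.66·0.76492/0.29057 = 1.5002 rad/s.

1.50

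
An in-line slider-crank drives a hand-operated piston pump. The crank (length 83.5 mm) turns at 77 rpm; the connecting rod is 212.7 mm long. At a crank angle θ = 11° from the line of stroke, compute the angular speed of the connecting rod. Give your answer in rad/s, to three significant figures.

3.12

ω = 8.063 rad/s (converted from 77 rpm).
The rod makes angle φ with the slider axis where L sinφ = r sinθ; differentiating, L cosφ·φ̇ = r ω cosθ.
L cosφ = √(L² − r² sin²θ) = 0.2121 m.
|ω_rod| = r ω |cosθ| / √(L² − r² sin²θ) = 0.0835·8.063·0.98163/0.2121 = 3.1161 rad/s.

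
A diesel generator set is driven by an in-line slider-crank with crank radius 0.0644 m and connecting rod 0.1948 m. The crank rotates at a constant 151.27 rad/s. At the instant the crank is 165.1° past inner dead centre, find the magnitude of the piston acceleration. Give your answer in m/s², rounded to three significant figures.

ω = 151.3 rad/s
x(θ) = r cosθ + √(L² − r² sin²θ); with ω constant, a = ω²·d²x/dθ².
d²x/dθ² = −r cosθ − r²(cos2θ)/√u − r⁴ sin²2θ/(4u^{3/2}),  u = L² − r² sin²θ = 0.0376728 m².
Substituting r = 0.0644 m, L = 0.1948 m, θ = 165.1°: d²x/dθ² = +0.043547 m.
a = ω²·d²x/dθ² = (151.3)²·(+0.043547) = +996.47 m/s²;  |a| = 996.47 m/s².

996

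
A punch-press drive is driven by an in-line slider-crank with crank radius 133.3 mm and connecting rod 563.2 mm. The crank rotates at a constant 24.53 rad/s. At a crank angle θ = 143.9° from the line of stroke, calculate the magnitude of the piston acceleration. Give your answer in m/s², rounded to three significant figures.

58.7

ω = 24.53 rad/s
x(θ) = r cosθ + √(L² − r² sin²θ); with ω constant, a = ω²·d²x/dθ².
d²x/dθ² = −r cosθ − r²(cos2θ)/√u − r⁴ sin²2θ/(4u^{3/2}),  u = L² − r² sin²θ = 0.311026 m².
Substituting r = 0.1333 m, L = 0.5632 m, θ = 143.9°: d²x/dθ² = +0.097553 m.
a = ω²·d²x/dθ² = (24.53)²·(+0.097553) = +58.699 m/s²;  |a| = 58.699 m/s².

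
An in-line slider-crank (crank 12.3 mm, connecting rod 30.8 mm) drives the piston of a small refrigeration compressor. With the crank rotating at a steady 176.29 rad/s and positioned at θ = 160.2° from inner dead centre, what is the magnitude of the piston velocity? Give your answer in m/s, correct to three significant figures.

ω = 176.3 rad/s
For an in-line slider-crank, x = r cosθ + √(L² − r² sin²θ), so v = −rω sinθ·[1 + r cosθ/√(L² − r² sin²θ)].
With r = 0.0123 m, L = 0.0308 m, θ = 160.2°: √(L² − r² sin²θ) = 0.030517 m.
v = −0.0123·176.3·0.33874·[1 + 0.0123·-0.94088/0.030517] = -0.45596 m/s.
|v| = 0.45596 m/s.

0.456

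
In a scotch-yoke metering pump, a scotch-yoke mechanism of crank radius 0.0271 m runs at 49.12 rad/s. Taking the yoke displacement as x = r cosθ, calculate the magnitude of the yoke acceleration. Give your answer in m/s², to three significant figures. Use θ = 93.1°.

ω = 49.12 rad/s
x = r cosθ ⇒ ẍ = −rω² cosθ (ω constant).
|a| = rω²|cosθ| = 0.0271·(49.12)²·|cos 93.1°| = 3.536 m/s².

3.54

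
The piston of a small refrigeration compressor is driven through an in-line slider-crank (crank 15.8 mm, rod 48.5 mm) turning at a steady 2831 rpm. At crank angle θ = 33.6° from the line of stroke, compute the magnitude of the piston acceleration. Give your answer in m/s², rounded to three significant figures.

1350

ω = 2π·2831/60 = 296.5 rad/s
x(θ) = r cosθ + √(L² − r² sin²θ); with ω constant, a = ω²·d²x/dθ².
d²x/dθ² = −r cosθ − r²(cos2θ)/√u − r⁴ sin²2θ/(4u^{3/2}),  u = L² − r² sin²θ = 0.0022758 m².
Substituting r = 0.0158 m, L = 0.0485 m, θ = 33.6°: d²x/dθ² = -0.01531 m.
a = ω²·d²x/dθ² = (296.5)²·(-0.01531) = -1345.6 m/s²;  |a| = 1345.6 m/s².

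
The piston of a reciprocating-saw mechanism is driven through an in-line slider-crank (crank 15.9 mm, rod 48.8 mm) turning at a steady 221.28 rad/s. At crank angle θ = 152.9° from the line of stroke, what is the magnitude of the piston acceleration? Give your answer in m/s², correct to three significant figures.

ω = 221.3 rad/s
x(θ) = r cosθ + √(L² − r² sin²θ); with ω constant, a = ω²·d²x/dθ².
d²x/dθ² = −r cosθ − r²(cos2θ)/√u − r⁴ sin²2θ/(4u^{3/2}),  u = L² − r² sin²θ = 0.00232898 m².
Substituting r = 0.0159 m, L = 0.0488 m, θ = 152.9°: d²x/dθ² = +0.010997 m.
a = ω²·d²x/dθ² = (221.3)²·(+0.010997) = +538.44 m/s²;  |a| = 538.44 m/s².

538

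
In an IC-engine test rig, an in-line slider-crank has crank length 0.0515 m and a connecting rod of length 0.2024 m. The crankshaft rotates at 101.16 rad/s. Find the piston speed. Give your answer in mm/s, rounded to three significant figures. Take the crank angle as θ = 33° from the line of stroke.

3450

ω = 101.2 rad/s
For an in-line slider-crank, x = r cosθ + √(L² − r² sin²θ), so v = −rω sinθ·[1 + r cosθ/√(L² − r² sin²θ)].
With r = 0.0515 m, L = 0.2024 m, θ = 33°: √(L² − r² sin²θ) = 0.20045 m.
v = −0.0515·101.2·0.54464·[1 + 0.0515·0.83867/0.20045] = -3.4488 m/s.
|v| = 3.4488 m/s = 3448.8 mm/s.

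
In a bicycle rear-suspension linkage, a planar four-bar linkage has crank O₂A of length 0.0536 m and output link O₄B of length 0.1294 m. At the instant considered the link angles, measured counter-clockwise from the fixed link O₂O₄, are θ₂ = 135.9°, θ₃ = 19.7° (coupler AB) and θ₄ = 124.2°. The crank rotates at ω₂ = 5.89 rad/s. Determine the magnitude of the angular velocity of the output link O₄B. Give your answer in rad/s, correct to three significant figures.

ω₂ = 5.89 rad/s
Differentiating the loop-closure r₂e^{iθ₂}+r₃e^{iθ₃}=r₁+r₄e^{iθ₄} gives r₂ω₂e^{iθ₂}+r₃ω₃e^{iθ₃}=r₄ω₄e^{iθ₄}.
Eliminating the other unknown: ω₄ = r₂ω₂ sin(θ₂−θ₃) / [r₄ sin(θ₄−θ₃)].
Numerator sine = +0.89726; denominator sine = +0.96815.
Result = 0.0536·5.89·(+0.89726) / (0.1294·(+0.96815)) = +2.2611 rad/s; magnitude 2.2611 rad/s.

2.26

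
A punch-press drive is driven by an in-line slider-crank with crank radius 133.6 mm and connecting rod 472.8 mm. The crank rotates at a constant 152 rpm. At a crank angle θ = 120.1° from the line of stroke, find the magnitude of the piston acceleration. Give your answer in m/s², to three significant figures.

ω = 2π·152/60 = 15.92 rad/s
x(θ) = r cosθ + √(L² − r² sin²θ); with ω constant, a = ω²·d²x/dθ².
d²x/dθ² = −r cosθ − r²(cos2θ)/√u − r⁴ sin²2θ/(4u^{3/2}),  u = L² − r² sin²θ = 0.21018 m².
Substituting r = 0.1336 m, L = 0.4728 m, θ = 120.1°: d²x/dθ² = +0.085728 m.
a = ω²·d²x/dθ² = (15.92)²·(+0.085728) = +21.72 m/s²;  |a| = 21.72 m/s².

21.7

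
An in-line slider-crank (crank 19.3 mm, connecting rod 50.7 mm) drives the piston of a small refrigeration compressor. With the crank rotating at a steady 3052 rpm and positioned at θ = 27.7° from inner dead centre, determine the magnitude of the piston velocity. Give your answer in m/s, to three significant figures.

ω = 2π·3052/60 = 319.6 rad/s
For an in-line slider-crank, x = r cosθ + √(L² − r² sin²θ), so v = −rω sinθ·[1 + r cosθ/√(L² − r² sin²θ)].
With r = 0.0193 m, L = 0.0507 m, θ = 27.7°: √(L² − r² sin²θ) = 0.0499 m.
v = −0.0193·319.6·0.46484·[1 + 0.0193·0.88539/0.0499] = -3.8492 m/s.
|v| = 3.8492 m/s.

3.85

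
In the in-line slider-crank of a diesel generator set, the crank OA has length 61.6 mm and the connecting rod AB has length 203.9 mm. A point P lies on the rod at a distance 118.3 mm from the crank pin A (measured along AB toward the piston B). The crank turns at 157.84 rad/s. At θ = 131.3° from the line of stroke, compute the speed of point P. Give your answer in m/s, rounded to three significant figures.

6.98

ω = 157.8 rad/s.  Crank-pin speed |V_A| = rω = 9.7229 m/s, perpendicular to OA.
Rod angle: sinφ = −(r/L) sinθ ⇒ φ = -13.118°; ω_rod = −rω cosθ/√(L²−r²sin²θ) = +32.315 rad/s.
V_P = V_A + ω_rod × AP, with AP = 0.1183 m along the rod.
Components: V_Px = −rω sinθ − a·ω_rod·sinφ = -6.4368 m/s;  V_Py = rω cosθ + a·ω_rod·cosφ = -2.694 m/s.
|V_P| = √(V_Px² + V_Py²) = 6.9779 m/s.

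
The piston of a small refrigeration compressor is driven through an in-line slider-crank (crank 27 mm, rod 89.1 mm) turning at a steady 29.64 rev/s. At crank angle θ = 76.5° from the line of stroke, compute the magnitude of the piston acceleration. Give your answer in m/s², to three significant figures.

ω = 2π·29.6 = 186.2 rad/s
x(θ) = r cosθ + √(L² − r² sin²θ); with ω constant, a = ω²·d²x/dθ².
d²x/dθ² = −r cosθ − r²(cos2θ)/√u − r⁴ sin²2θ/(4u^{3/2}),  u = L² − r² sin²θ = 0.00724954 m².
Substituting r = 0.027 m, L = 0.0891 m, θ = 76.5°: d²x/dθ² = +0.0012814 m.
a = ω²·d²x/dθ² = (186.2)²·(+0.0012814) = +44.441 m/s²;  |a| = 44.441 m/s².

44.4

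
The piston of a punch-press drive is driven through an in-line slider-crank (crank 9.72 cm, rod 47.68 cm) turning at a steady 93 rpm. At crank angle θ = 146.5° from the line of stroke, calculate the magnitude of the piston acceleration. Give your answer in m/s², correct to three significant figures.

ω = 2π·93/60 = 9.739 rad/s
x(θ) = r cosθ + √(L² − r² sin²θ); with ω constant, a = ω²·d²x/dθ².
d²x/dθ² = −r cosθ − r²(cos2θ)/√u − r⁴ sin²2θ/(4u^{3/2}),  u = L² − r² sin²θ = 0.22446 m².
Substituting r = 0.0972 m, L = 0.4768 m, θ = 146.5°: d²x/dθ² = +0.073084 m.
a = ω²·d²x/dθ² = (9.739)²·(+0.073084) = +6.9318 m/s²;  |a| = 6.9318 m/s².

6.93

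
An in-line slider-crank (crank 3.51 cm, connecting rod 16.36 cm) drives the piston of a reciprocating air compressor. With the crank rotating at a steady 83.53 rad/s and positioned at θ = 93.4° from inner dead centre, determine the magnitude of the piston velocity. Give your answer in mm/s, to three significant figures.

2890

ω = 83.53 rad/s
For an in-line slider-crank, x = r cosθ + √(L² − r² sin²θ), so v = −rω sinθ·[1 + r cosθ/√(L² − r² sin²θ)].
With r = 0.0351 m, L = 0.1636 m, θ = 93.4°: √(L² − r² sin²θ) = 0.1598 m.
v = −0.0351·83.53·0.99824·[1 + 0.0351·-0.05931/0.1598] = -2.8886 m/s.
|v| = 2.8886 m/s = 2888.6 mm/s.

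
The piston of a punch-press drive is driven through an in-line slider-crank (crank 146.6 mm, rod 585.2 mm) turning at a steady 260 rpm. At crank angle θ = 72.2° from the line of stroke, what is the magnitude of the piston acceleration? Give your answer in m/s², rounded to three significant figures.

ω = 2π·260/60 = 27.23 rad/s
x(θ) = r cosθ + √(L² − r² sin²θ); with ω constant, a = ω²·d²x/dθ².
d²x/dθ² = −r cosθ − r²(cos2θ)/√u − r⁴ sin²2θ/(4u^{3/2}),  u = L² − r² sin²θ = 0.322976 m².
Substituting r = 0.1466 m, L = 0.5852 m, θ = 72.2°: d²x/dθ² = -0.014279 m.
a = ω²·d²x/dθ² = (27.23)²·(-0.014279) = -10.586 m/s²;  |a| = 10.586 m/s².

10.6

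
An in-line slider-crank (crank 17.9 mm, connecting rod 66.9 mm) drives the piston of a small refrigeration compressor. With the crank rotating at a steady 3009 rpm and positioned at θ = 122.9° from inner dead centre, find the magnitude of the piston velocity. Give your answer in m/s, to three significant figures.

ω = 2π·3009/60 = 315.1 rad/s
For an in-line slider-crank, x = r cosθ + √(L² − r² sin²θ), so v = −rω sinθ·[1 + r cosθ/√(L² − r² sin²θ)].
With r = 0.0179 m, L = 0.0669 m, θ = 122.9°: √(L² − r² sin²θ) = 0.06519 m.
v = −0.0179·315.1·0.83962·[1 + 0.0179·-0.54317/0.06519] = -4.0294 m/s.
|v| = 4.0294 m/s.

4.03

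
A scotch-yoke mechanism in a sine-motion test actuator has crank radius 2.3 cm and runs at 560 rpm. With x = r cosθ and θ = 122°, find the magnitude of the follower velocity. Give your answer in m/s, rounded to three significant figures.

ω = 58.64 rad/s (from 560 rpm).
x = r cosθ ⇒ ẋ = −rω sinθ.
|v| = rω|sinθ| = 0.023·58.64·|sin 122°| = 1.1438 m/s.

1.14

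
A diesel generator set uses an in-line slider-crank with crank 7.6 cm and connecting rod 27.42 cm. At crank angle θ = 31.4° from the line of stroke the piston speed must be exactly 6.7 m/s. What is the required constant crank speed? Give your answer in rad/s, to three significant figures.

137

For an in-line slider-crank, |v_piston| = rω|sinθ|·[1 + r cosθ/√(L² − r² sin²θ)].
With r = 0.076 m, L = 0.2742 m, θ = 31.4°: the bracketed kinematic factor |dx/dθ| = 0.049064 m.
ω = v/|dx/dθ| = 6.7/0.049064 = 136.56 rad/s.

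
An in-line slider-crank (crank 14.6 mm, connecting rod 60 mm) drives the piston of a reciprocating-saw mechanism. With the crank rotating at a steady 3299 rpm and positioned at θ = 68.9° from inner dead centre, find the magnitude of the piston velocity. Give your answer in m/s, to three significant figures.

5.13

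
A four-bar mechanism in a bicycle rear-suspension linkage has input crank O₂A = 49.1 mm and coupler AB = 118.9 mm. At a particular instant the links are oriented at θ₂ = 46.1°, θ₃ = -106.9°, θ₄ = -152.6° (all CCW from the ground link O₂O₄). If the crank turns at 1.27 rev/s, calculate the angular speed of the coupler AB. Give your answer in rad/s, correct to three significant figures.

ω₂ = 7.98 rad/s (from 1.27 rev/s).
Differentiating the loop-closure r₂e^{iθ₂}+r₃e^{iθ₃}=r₁+r₄e^{iθ₄} gives r₂ω₂e^{iθ₂}+r₃ω₃e^{iθ₃}=r₄ω₄e^{iθ₄}.
Eliminating the other unknown: ω₃ = r₂ω₂ sin(θ₄−θ₂) / [r₃ sin(θ₃−θ₄)].
Numerator sine = +0.32061; denominator sine = +0.71569.
Result = 0.0491·7.98·(+0.32061) / (0.1189·(+0.71569)) = +1.4762 rad/s; magnitude 1.4762 rad/s.

1.48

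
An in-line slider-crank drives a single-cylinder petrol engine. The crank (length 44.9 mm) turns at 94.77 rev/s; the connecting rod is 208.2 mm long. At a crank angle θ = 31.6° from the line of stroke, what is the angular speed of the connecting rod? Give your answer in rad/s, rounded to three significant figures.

110

ω = 595.5 rad/s (converted from 94.77 rev/s).
The rod makes angle φ with the slider axis where L sinφ = r sinθ; differentiating, L cosφ·φ̇ = r ω cosθ.
L cosφ = √(L² − r² sin²θ) = 0.20687 m.
|ω_rod| = r ω |cosθ| / √(L² − r² sin²θ) = 0.0449·595.5·0.85173/0.20687 = 110.08 rad/s.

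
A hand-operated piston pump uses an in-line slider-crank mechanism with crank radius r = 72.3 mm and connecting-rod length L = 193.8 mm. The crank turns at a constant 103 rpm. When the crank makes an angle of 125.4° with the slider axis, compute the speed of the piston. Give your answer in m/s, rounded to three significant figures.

0.491

ω = 2π·103/60 = 10.79 rad/s
For an in-line slider-crank, x = r cosθ + √(L² − r² sin²θ), so v = −rω sinθ·[1 + r cosθ/√(L² − r² sin²θ)].
With r = 0.0723 m, L = 0.1938 m, θ = 125.4°: √(L² − r² sin²θ) = 0.18462 m.
v = −0.0723·10.79·0.81513·[1 + 0.0723·-0.57928/0.18462] = -0.49146 m/s.
|v| = 0.49146 m/s.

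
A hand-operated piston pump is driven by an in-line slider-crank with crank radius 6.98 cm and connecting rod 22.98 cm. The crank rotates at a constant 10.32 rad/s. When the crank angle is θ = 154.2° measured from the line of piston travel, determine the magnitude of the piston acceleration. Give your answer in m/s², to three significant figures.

ω = 10.32 rad/s
x(θ) = r cosθ + √(L² − r² sin²θ); with ω constant, a = ω²·d²x/dθ².
d²x/dθ² = −r cosθ − r²(cos2θ)/√u − r⁴ sin²2θ/(4u^{3/2}),  u = L² − r² sin²θ = 0.0518851 m².
Substituting r = 0.0698 m, L = 0.2298 m, θ = 154.2°: d²x/dθ² = +0.049248 m.
a = ω²·d²x/dθ² = (10.32)²·(+0.049248) = +5.245 m/s²;  |a| = 5.245 m/s².

5.25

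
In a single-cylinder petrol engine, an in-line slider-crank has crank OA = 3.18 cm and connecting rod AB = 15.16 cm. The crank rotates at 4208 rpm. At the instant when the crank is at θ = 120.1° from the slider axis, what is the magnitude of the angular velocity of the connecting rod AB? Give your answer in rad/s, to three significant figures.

ω = 440.7 rad/s (converted from 4208 rpm).
The rod makes angle φ with the slider axis where L sinφ = r sinθ; differentiating, L cosφ·φ̇ = r ω cosθ.
L cosφ = √(L² − r² sin²θ) = 0.14908 m.
|ω_rod| = r ω |cosθ| / √(L² − r² sin²θ) = 0.0318·440.7·0.50151/0.14908 = 47.139 rad/s.

47.1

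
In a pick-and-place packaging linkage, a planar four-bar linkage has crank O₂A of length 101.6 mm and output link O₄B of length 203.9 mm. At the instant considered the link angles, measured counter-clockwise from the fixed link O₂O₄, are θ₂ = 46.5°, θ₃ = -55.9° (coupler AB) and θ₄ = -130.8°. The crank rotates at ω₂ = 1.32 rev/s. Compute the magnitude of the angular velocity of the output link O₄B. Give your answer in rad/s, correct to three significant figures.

4.18

ω₂ = 8.294 rad/s (from 1.32 rev/s).
Differentiating the loop-closure r₂e^{iθ₂}+r₃e^{iθ₃}=r₁+r₄e^{iθ₄} gives r₂ω₂e^{iθ₂}+r₃ω₃e^{iθ₃}=r₄ω₄e^{iθ₄}.
Eliminating the other unknown: ω₄ = r₂ω₂ sin(θ₂−θ₃) / [r₄ sin(θ₄−θ₃)].
Numerator sine = +0.97667; denominator sine = -0.96547.
Result = 0.1016·8.294·(+0.97667) / (0.2039·(-0.96547)) = -4.1806 rad/s; magnitude 4.1806 rad/s.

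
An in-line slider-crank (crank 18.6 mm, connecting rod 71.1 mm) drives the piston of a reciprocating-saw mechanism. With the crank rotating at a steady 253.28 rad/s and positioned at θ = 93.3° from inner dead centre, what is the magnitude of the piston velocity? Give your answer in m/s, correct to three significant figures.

4.63

ω = 253.3 rad/s
For an in-line slider-crank, x = r cosθ + √(L² − r² sin²θ), so v = −rω sinθ·[1 + r cosθ/√(L² − r² sin²θ)].
With r = 0.0186 m, L = 0.0711 m, θ = 93.3°: √(L² − r² sin²θ) = 0.068632 m.
v = −0.0186·253.3·0.99834·[1 + 0.0186·-0.05756/0.068632] = -4.6298 m/s.
|v| = 4.6298 m/s.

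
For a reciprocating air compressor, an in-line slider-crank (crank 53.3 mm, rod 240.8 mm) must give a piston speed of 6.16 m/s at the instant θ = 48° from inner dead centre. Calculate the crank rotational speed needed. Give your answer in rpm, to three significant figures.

1290

For an in-line slider-crank, |v_piston| = rω|sinθ|·[1 + r cosθ/√(L² − r² sin²θ)].
With r = 0.0533 m, L = 0.2408 m, θ = 48°: the bracketed kinematic factor |dx/dθ| = 0.045557 m.
ω = v/|dx/dθ| = 6.16/0.045557 = 135.21 rad/s.
N = 60ω/(2π) = 1291.2 rpm.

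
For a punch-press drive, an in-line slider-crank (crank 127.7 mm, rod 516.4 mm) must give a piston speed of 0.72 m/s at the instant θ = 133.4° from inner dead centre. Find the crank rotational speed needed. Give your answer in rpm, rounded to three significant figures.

For an in-line slider-crank, |v_piston| = rω|sinθ|·[1 + r cosθ/√(L² − r² sin²θ)].
With r = 0.1277 m, L = 0.5164 m, θ = 133.4°: the bracketed kinematic factor |dx/dθ| = 0.076758 m.
ω = v/|dx/dθ| = 0.72/0.076758 = 9.3801 rad/s.
N = 60ω/(2π) = 89.574 rpm.

89.6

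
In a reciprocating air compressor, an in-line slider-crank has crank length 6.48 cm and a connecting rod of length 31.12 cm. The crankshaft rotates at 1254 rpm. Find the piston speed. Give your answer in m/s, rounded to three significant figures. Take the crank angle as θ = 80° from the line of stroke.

ω = 2π·1254/60 = 131.3 rad/s
For an in-line slider-crank, x = r cosθ + √(L² − r² sin²θ), so v = −rω sinθ·[1 + r cosθ/√(L² − r² sin²θ)].
With r = 0.0648 m, L = 0.3112 m, θ = 80°: √(L² − r² sin²θ) = 0.30459 m.
v = −0.0648·131.3·0.98481·[1 + 0.0648·0.17365/0.30459] = -8.6898 m/s.
|v| = 8.6898 m/s.

8.69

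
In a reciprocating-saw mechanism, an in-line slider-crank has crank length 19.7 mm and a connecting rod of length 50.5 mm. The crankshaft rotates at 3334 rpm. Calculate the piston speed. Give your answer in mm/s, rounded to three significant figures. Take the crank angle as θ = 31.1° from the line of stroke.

ω = 2π·3334/60 = 349.1 rad/s
For an in-line slider-crank, x = r cosθ + √(L² − r² sin²θ), so v = −rω sinθ·[1 + r cosθ/√(L² − r² sin²θ)].
With r = 0.0197 m, L = 0.0505 m, θ = 31.1°: √(L² − r² sin²θ) = 0.049464 m.
v = −0.0197·349.1·0.51653·[1 + 0.0197·0.85627/0.049464] = -4.7643 m/s.
|v| = 4.7643 m/s = 4764.3 mm/s.

4760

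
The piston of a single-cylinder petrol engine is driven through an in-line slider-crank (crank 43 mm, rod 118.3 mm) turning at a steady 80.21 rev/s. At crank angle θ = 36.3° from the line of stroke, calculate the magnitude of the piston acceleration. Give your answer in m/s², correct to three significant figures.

ω = 2π·80.2 = 504 rad/s
x(θ) = r cosθ + √(L² − r² sin²θ); with ω constant, a = ω²·d²x/dθ².
d²x/dθ² = −r cosθ − r²(cos2θ)/√u − r⁴ sin²2θ/(4u^{3/2}),  u = L² − r² sin²θ = 0.0133469 m².
Substituting r = 0.043 m, L = 0.1183 m, θ = 36.3°: d²x/dθ² = -0.039946 m.
a = ω²·d²x/dθ² = (504)²·(-0.039946) = -10146 m/s²;  |a| = 10146 m/s².

10100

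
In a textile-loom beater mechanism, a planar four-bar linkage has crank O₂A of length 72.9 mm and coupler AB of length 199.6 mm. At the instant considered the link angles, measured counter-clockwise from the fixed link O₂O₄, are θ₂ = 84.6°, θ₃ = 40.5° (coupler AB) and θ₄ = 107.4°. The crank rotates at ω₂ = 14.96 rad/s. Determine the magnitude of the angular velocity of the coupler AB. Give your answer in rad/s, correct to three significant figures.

2.30

ω₂ = 14.96 rad/s
Differentiating the loop-closure r₂e^{iθ₂}+r₃e^{iθ₃}=r₁+r₄e^{iθ₄} gives r₂ω₂e^{iθ₂}+r₃ω₃e^{iθ₃}=r₄ω₄e^{iθ₄}.
Eliminating the other unknown: ω₃ = r₂ω₂ sin(θ₄−θ₂) / [r₃ sin(θ₃−θ₄)].
Numerator sine = +0.38752; denominator sine = -0.91982.
Result = 0.0729·14.96·(+0.38752) / (0.1996·(-0.91982)) = -2.3019 rad/s; magnitude 2.3019 rad/s.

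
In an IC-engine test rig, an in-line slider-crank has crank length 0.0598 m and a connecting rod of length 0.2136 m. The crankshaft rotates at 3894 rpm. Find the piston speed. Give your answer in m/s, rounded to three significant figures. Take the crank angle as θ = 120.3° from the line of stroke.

ω = 2π·3894/60 = 407.8 rad/s
For an in-line slider-crank, x = r cosθ + √(L² − r² sin²θ), so v = −rω sinθ·[1 + r cosθ/√(L² − r² sin²θ)].
With r = 0.0598 m, L = 0.2136 m, θ = 120.3°: √(L² − r² sin²θ) = 0.20727 m.
v = −0.0598·407.8·0.86340·[1 + 0.0598·-0.50453/0.20727] = -17.989 m/s.
|v| = 17.989 m/s.

18.0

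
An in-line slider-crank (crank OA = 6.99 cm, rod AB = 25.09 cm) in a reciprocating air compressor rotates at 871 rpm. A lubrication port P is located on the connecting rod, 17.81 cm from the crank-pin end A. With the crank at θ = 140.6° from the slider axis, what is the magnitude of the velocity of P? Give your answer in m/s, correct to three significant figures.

3.71

ω = 91.21 rad/s.  Crank-pin speed |V_A| = rω = 6.3756 m/s, perpendicular to OA.
Rod angle: sinφ = −(r/L) sinθ ⇒ φ = -10.185°; ω_rod = −rω cosθ/√(L²−r²sin²θ) = +19.95 rad/s.
V_P = V_A + ω_rod × AP, with AP = 0.1781 m along the rod.
Components: V_Px = −rω sinθ − a·ω_rod·sinφ = -3.4185 m/s;  V_Py = rω cosθ + a·ω_rod·cosφ = -1.4295 m/s.
|V_P| = √(V_Px² + V_Py²) = 3.7053 m/s.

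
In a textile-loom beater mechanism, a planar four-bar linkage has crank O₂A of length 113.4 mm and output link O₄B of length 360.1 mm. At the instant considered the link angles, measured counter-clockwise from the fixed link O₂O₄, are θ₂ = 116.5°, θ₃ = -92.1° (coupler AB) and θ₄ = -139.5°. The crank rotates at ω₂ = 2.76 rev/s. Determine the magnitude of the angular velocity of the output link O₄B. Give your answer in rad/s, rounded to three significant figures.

ω₂ = 17.34 rad/s (from 2.76 rev/s).
Differentiating the loop-closure r₂e^{iθ₂}+r₃e^{iθ₃}=r₁+r₄e^{iθ₄} gives r₂ω₂e^{iθ₂}+r₃ω₃e^{iθ₃}=r₄ω₄e^{iθ₄}.
Eliminating the other unknown: ω₄ = r₂ω₂ sin(θ₂−θ₃) / [r₄ sin(θ₄−θ₃)].
Numerator sine = -0.47869; denominator sine = -0.73610.
Result = 0.1134·17.34·(-0.47869) / (0.3601·(-0.73610)) = +3.5514 rad/s; magnitude 3.5514 rad/s.

3.55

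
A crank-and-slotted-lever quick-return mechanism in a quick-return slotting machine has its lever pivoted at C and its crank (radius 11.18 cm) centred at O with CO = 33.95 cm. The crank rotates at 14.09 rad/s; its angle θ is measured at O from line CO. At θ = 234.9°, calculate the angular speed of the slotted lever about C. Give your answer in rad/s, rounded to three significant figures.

1.56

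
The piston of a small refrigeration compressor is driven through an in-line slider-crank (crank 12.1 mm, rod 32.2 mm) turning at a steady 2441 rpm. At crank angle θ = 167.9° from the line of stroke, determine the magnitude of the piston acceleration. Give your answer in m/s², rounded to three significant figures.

ω = 2π·2441/60 = 255.6 rad/s
x(θ) = r cosθ + √(L² − r² sin²θ); with ω constant, a = ω²·d²x/dθ².
d²x/dθ² = −r cosθ − r²(cos2θ)/√u − r⁴ sin²2θ/(4u^{3/2}),  u = L² − r² sin²θ = 0.00103041 m².
Substituting r = 0.0121 m, L = 0.0322 m, θ = 167.9°: d²x/dθ² = +0.0076437 m.
a = ω²·d²x/dθ² = (255.6)²·(+0.0076437) = +499.46 m/s²;  |a| = 499.46 m/s².

499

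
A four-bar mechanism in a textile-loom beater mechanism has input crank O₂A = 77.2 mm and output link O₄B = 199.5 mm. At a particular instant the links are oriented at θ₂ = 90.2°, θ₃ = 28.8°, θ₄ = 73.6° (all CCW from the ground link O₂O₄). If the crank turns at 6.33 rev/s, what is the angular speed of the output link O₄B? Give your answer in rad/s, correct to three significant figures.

ω₂ = 39.77 rad/s (from 6.33 rev/s).
Differentiating the loop-closure r₂e^{iθ₂}+r₃e^{iθ₃}=r₁+r₄e^{iθ₄} gives r₂ω₂e^{iθ₂}+r₃ω₃e^{iθ₃}=r₄ω₄e^{iθ₄}.
Eliminating the other unknown: ω₄ = r₂ω₂ sin(θ₂−θ₃) / [r₄ sin(θ₄−θ₃)].
Numerator sine = +0.87798; denominator sine = +0.70463.
Result = 0.0772·39.77·(+0.87798) / (0.1995·(+0.70463)) = +19.177 rad/s; magnitude 19.177 rad/s.

19.2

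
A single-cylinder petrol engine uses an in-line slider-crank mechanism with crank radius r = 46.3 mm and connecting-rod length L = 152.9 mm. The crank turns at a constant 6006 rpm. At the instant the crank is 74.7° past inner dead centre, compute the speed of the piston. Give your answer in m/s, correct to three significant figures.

ω = 2π·6006/60 = 628.9 rad/s
For an in-line slider-crank, x = r cosθ + √(L² − r² sin²θ), so v = −rω sinθ·[1 + r cosθ/√(L² − r² sin²θ)].
With r = 0.0463 m, L = 0.1529 m, θ = 74.7°: √(L² − r² sin²θ) = 0.14623 m.
v = −0.0463·628.9·0.96456·[1 + 0.0463·0.26387/0.14623] = -30.435 m/s.
|v| = 30.435 m/s.

30.4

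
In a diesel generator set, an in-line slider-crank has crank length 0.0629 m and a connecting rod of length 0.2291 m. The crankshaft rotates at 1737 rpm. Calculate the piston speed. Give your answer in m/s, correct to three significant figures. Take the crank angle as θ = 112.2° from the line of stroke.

ω = 2π·1737/60 = 181.9 rad/s
For an in-line slider-crank, x = r cosθ + √(L² − r² sin²θ), so v = −rω sinθ·[1 + r cosθ/√(L² − r² sin²θ)].
With r = 0.0629 m, L = 0.2291 m, θ = 112.2°: √(L² − r² sin²θ) = 0.22157 m.
v = −0.0629·181.9·0.92587·[1 + 0.0629·-0.37784/0.22157] = -9.457 m/s.
|v| = 9.457 m/s.

9.46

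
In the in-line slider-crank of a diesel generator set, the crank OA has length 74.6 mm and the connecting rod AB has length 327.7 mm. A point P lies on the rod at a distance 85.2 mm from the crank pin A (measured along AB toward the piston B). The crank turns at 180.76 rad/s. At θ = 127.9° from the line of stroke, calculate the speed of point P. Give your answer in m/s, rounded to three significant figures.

ω = 180.8 rad/s.  Crank-pin speed |V_A| = rω = 13.485 m/s, perpendicular to OA.
Rod angle: sinφ = −(r/L) sinθ ⇒ φ = -10.348°; ω_rod = −rω cosθ/√(L²−r²sin²θ) = +25.696 rad/s.
V_P = V_A + ω_rod × AP, with AP = 0.0852 m along the rod.
Components: V_Px = −rω sinθ − a·ω_rod·sinφ = -10.247 m/s;  V_Py = rω cosθ + a·ω_rod·cosφ = -6.1298 m/s.
|V_P| = √(V_Px² + V_Py²) = 11.941 m/s.

11.9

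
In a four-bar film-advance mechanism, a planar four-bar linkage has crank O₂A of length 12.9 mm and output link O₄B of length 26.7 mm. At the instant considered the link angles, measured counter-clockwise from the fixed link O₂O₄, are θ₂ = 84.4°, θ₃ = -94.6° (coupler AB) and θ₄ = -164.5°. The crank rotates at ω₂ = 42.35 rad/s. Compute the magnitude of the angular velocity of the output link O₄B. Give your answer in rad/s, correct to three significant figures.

ω₂ = 42.35 rad/s
Differentiating the loop-closure r₂e^{iθ₂}+r₃e^{iθ₃}=r₁+r₄e^{iθ₄} gives r₂ω₂e^{iθ₂}+r₃ω₃e^{iθ₃}=r₄ω₄e^{iθ₄}.
Eliminating the other unknown: ω₄ = r₂ω₂ sin(θ₂−θ₃) / [r₄ sin(θ₄−θ₃)].
Numerator sine = +0.01745; denominator sine = -0.93909.
Result = 0.0129·42.35·(+0.01745) / (0.0267·(-0.93909)) = -0.38026 rad/s; magnitude 0.38026 rad/s.

0.380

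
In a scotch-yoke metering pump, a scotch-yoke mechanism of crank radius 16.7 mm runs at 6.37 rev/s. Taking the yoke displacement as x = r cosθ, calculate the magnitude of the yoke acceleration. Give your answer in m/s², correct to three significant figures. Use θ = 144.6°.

ω = 40.02 rad/s (from 6.37 rev/s).
x = r cosθ ⇒ ẍ = −rω² cosθ (ω constant).
|a| = rω²|cosθ| = 0.0167·(40.02)²·|cos 144.6°| = 21.806 m/s².

21.8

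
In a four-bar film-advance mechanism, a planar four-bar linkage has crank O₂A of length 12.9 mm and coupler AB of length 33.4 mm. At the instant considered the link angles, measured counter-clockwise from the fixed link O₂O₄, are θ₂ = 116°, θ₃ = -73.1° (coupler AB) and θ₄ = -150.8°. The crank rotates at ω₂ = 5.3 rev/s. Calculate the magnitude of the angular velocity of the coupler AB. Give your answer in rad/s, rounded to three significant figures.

13.1

ω₂ = 33.3 rad/s (from 5.3 rev/s).
Differentiating the loop-closure r₂e^{iθ₂}+r₃e^{iθ₃}=r₁+r₄e^{iθ₄} gives r₂ω₂e^{iθ₂}+r₃ω₃e^{iθ₃}=r₄ω₄e^{iθ₄}.
Eliminating the other unknown: ω₃ = r₂ω₂ sin(θ₄−θ₂) / [r₃ sin(θ₃−θ₄)].
Numerator sine = +0.99844; denominator sine = +0.97705.
Result = 0.0129·33.3·(+0.99844) / (0.0334·(+0.97705)) = +13.143 rad/s; magnitude 13.143 rad/s.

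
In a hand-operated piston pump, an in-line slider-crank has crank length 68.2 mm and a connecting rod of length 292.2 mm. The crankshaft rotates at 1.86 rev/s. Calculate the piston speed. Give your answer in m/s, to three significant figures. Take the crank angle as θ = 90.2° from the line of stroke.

0.796

ω = 2π·1.86 = 11.69 rad/s
For an in-line slider-crank, x = r cosθ + √(L² − r² sin²θ), so v = −rω sinθ·[1 + r cosθ/√(L² − r² sin²θ)].
With r = 0.0682 m, L = 0.2922 m, θ = 90.2°: √(L² − r² sin²θ) = 0.28413 m.
v = −0.0682·11.69·0.99999·[1 + 0.0682·-0.00349/0.28413] = -0.79636 m/s.
|v| = 0.79636 m/s.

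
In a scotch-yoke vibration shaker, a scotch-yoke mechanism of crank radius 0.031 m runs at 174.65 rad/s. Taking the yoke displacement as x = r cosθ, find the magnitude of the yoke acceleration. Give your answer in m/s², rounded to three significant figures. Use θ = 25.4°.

ω = 174.7 rad/s
x = r cosθ ⇒ ẍ = −rω² cosθ (ω constant).
|a| = rω²|cosθ| = 0.031·(174.7)²·|cos 25.4°| = 854.18 m/s².

854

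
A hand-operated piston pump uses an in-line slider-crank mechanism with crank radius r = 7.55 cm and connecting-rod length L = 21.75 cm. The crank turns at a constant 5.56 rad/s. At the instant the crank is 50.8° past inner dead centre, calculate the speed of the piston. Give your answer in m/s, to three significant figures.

ω = 5.56 rad/s
For an in-line slider-crank, x = r cosθ + √(L² − r² sin²θ), so v = −rω sinθ·[1 + r cosθ/√(L² − r² sin²θ)].
With r = 0.0755 m, L = 0.2175 m, θ = 50.8°: √(L² − r² sin²θ) = 0.20948 m.
v = −0.0755·5.56·0.77494·[1 + 0.0755·0.63203/0.20948] = -0.39941 m/s.
|v| = 0.39941 m/s.

0.399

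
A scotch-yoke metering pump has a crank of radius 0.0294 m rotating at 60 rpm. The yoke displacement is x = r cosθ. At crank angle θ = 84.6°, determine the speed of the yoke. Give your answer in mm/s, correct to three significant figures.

184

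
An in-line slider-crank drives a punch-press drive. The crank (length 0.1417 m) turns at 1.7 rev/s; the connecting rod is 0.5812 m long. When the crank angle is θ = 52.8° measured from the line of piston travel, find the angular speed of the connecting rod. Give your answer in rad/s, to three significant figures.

1.61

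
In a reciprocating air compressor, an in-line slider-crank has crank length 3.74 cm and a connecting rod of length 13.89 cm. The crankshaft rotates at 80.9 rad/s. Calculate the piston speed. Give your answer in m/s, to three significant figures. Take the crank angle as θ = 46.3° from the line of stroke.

ω = 80.9 rad/s
For an in-line slider-crank, x = r cosθ + √(L² − r² sin²θ), so v = −rω sinθ·[1 + r cosθ/√(L² − r² sin²θ)].
With r = 0.0374 m, L = 0.1389 m, θ = 46.3°: √(L² − r² sin²θ) = 0.13624 m.
v = −0.0374·80.9·0.72297·[1 + 0.0374·0.69088/0.13624] = -2.6023 m/s.
|v| = 2.6023 m/s.

2.60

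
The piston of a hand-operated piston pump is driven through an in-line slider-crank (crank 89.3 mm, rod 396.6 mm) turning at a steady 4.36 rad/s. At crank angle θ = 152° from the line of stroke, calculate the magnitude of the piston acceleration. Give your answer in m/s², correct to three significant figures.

ω = 4.36 rad/s
x(θ) = r cosθ + √(L² − r² sin²θ); with ω constant, a = ω²·d²x/dθ².
d²x/dθ² = −r cosθ − r²(cos2θ)/√u − r⁴ sin²2θ/(4u^{3/2}),  u = L² − r² sin²θ = 0.155534 m².
Substituting r = 0.0893 m, L = 0.3966 m, θ = 152°: d²x/dθ² = +0.067362 m.
a = ω²·d²x/dθ² = (4.36)²·(+0.067362) = +1.2805 m/s²;  |a| = 1.2805 m/s².

1.28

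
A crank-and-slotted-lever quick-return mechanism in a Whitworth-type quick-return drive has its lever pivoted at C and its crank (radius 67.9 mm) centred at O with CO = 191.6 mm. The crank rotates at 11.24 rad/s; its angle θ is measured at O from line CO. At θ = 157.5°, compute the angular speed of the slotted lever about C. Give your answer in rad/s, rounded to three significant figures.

ω = 11.24 rad/s
Crank pin A relative to C: A = (d + r cosθ, r sinθ); lever angle φ = atan2(r sinθ, d + r cosθ).
Differentiating tanφ: φ̇ = rω(d cosθ + r)/(d² + r² + 2dr cosθ).
d² + r² + 2dr cosθ = |CA|² = 0.0172823 m²;  d cosθ + r = -0.10912 m.
|ω_lever| = |0.0679·11.24·-0.10912| / 0.0172823 = 4.8186 rad/s.

4.82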